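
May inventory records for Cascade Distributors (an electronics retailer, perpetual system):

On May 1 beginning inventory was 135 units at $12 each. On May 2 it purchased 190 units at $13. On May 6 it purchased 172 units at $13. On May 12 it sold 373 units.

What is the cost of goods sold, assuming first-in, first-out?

May 12, 373 sold [FIFO — oldest first]: 135 @ $12 + 190 @ $13 + 48 @ $13 = $4,714
Ending inventory: 124 @ $13 = $1,612
Check: goods available $6,326 = COGS $4,714 + ending $1,612

COGS = $4,714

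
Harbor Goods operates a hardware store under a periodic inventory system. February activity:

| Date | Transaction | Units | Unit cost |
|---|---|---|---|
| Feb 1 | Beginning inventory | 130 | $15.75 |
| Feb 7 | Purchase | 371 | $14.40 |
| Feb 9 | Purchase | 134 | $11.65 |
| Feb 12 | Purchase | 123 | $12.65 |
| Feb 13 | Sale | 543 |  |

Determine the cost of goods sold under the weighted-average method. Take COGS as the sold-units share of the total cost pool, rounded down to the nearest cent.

COGS = $7,526.74

Feb 13, sell 543: 543/758 × $10,506.95 → $7,526.74
Ending inventory (cost pool remaining) = $2,980.21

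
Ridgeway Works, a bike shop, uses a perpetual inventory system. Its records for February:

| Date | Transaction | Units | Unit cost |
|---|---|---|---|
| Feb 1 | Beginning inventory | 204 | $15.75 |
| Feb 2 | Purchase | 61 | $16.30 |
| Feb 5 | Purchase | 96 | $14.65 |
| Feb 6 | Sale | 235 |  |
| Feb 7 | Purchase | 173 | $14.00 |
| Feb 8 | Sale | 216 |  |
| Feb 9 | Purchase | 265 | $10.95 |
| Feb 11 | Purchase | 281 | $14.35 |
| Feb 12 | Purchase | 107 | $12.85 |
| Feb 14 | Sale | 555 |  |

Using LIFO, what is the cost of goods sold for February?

Feb 6, 235 sold [LIFO — newest first]: 96 @ $14.65 + 61 @ $16.30 + 78 @ $15.75 = $3,629.20
Feb 8, 216 sold [LIFO — newest first]: 173 @ $14.00 + 43 @ $15.75 = $3,099.25
Feb 14, 555 sold [LIFO — newest first]: 107 @ $12.85 + 281 @ $14.35 + 167 @ $10.95 = $7,235.95
Total COGS = $3,629.20 + $3,099.25 + $7,235.95 = $13,964.40
Ending inventory: 83 @ $15.75 + 98 @ $10.95 = $2,380.35

COGS = $13,964.40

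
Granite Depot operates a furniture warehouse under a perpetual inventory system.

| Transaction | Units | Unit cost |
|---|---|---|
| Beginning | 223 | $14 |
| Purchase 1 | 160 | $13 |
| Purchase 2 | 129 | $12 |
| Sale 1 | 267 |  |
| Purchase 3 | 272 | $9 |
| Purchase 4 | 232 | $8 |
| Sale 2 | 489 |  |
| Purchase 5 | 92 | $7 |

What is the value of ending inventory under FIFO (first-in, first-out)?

Sale 1 (267) [FIFO — oldest first]: 223 @ $14 + 44 @ $13 = $3,694
Sale 2 (489) [FIFO — oldest first]: 116 @ $13 + 129 @ $12 + 244 @ $9 = $5,252
Total COGS = $3,694 + $5,252 = $8,946
Ending inventory: 28 @ $9 + 232 @ $8 + 92 @ $7 = $2,752

Ending inventory = $2,752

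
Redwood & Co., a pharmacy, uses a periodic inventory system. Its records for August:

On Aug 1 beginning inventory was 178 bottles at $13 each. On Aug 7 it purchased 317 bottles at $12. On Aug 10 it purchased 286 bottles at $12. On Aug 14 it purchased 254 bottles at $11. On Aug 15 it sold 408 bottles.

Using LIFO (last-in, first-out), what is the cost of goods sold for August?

COGS = $4,642

Aug 15, 408 sold [LIFO — newest first]: 254 @ $11 + 154 @ $12 = $4,642
Ending inventory: 178 @ $13 + 317 @ $12 + 132 @ $12 = $7,702
Check: goods available $12,344 = COGS $4,642 + ending $7,702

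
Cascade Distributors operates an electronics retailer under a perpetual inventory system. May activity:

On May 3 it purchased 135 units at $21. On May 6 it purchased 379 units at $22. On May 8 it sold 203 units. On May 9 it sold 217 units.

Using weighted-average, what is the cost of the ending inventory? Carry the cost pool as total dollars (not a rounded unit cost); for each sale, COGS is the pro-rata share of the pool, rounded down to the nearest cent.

After May 3: 135 on hand, pool $2,835.00 (≈ $21.0000 each)
After May 6: 514 on hand, pool $11,173.00 (≈ $21.7374 each)
May 8, sell 203: 203/514 × $11,173.00 → $4,412.68
May 9, sell 217: 217/311 × $6,760.32 → $4,717.00
Total COGS = $4,412.68 + $4,717.00 = $9,129.68
Ending inventory (cost pool remaining) = $2,043.32

Ending inventory = $2,043.32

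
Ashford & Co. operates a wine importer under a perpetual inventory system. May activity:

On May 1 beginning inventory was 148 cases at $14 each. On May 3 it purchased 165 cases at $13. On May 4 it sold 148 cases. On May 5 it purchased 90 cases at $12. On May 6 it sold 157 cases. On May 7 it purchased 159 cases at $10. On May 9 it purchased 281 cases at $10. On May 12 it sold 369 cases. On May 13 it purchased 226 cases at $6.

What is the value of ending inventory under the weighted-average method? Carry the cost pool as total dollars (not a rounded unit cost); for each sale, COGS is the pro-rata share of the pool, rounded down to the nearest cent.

After May 1: 148 on hand, pool $2,072.00 (≈ $14.0000 each)
After May 3: 313 on hand, pool $4,217.00 (≈ $13.4728 each)
May 4, sell 148: 148/313 × $4,217.00 → $1,993.98
After May 5: 255 on hand, pool $3,303.02 (≈ $12.9530 each)
May 6, sell 157: 157/255 × $3,303.02 → $2,033.62
After May 7: 257 on hand, pool $2,859.40 (≈ $11.1261 each)
After May 9: 538 on hand, pool $5,669.40 (≈ $10.5379 each)
May 12, sell 369: 369/538 × $5,669.40 → $3,888.49
After May 13: 395 on hand, pool $3,136.91 (≈ $7.9415 each)
Total COGS = $1,993.98 + $2,033.62 + $3,888.49 = $7,916.09
Ending inventory (cost pool remaining) = $3,136.91
Check: goods available $11,053.00 = COGS $7,916.09 + ending $3,136.91

Ending inventory = $3,136.91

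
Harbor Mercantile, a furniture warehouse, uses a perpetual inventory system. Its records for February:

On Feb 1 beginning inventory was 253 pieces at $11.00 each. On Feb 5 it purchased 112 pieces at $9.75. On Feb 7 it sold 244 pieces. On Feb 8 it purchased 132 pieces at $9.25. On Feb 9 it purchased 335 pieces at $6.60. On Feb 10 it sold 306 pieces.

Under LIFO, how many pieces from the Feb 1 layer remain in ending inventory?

Feb 7, 244 sold [LIFO — newest first]: 112 @ $9.75 + 132 @ $11.00 = $2,544.00
Feb 10, 306 sold [LIFO — newest first]: 306 @ $6.60 = $2,019.60
Total COGS = $2,544.00 + $2,019.60 = $4,563.60
Ending inventory: 121 @ $11.00 + 132 @ $9.25 + 29 @ $6.60 = $2,743.40

121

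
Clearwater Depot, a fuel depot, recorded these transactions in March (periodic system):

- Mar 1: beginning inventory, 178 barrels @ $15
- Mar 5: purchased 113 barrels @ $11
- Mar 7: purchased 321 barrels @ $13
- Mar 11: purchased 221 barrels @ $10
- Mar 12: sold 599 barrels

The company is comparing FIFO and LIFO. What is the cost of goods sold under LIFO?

FIFO COGS: 178 @ $15 + 113 @ $11 + 308 @ $13 = $7,917
LIFO COGS: 221 @ $10 + 321 @ $13 + 57 @ $11 = $7,010

COGS = $7,010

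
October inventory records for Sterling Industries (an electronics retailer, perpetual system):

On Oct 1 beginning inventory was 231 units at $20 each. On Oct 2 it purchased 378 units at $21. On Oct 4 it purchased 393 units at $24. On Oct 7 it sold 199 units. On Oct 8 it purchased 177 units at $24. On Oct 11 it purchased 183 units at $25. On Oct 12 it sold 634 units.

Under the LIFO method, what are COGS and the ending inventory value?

COGS = $19,935; ending inventory = $10,878

Oct 7, 199 sold [LIFO — newest first]: 199 @ $24 = $4,776
Oct 12, 634 sold [LIFO — newest first]: 183 @ $25 + 177 @ $24 + 194 @ $24 + 80 @ $21 = $15,159
Total COGS = $4,776 + $15,159 = $19,935
Ending inventory: 231 @ $20 + 298 @ $21 = $10,878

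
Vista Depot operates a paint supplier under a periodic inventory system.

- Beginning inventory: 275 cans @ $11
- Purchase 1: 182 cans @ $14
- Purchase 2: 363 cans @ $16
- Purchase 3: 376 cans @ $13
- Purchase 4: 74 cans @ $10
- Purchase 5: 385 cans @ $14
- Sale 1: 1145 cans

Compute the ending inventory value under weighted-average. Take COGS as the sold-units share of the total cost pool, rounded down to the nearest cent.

Sale 1, sell 1145: 1145/1655 × $22,399.00 → $15,496.58
Ending inventory (cost pool remaining) = $6,902.42

Ending inventory = $6,902.42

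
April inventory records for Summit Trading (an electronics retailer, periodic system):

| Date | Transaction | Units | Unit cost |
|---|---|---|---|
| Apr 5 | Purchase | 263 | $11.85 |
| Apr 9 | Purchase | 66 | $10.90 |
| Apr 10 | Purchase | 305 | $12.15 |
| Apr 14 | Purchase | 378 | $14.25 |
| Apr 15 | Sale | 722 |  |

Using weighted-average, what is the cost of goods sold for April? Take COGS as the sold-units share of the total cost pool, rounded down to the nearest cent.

Apr 15, sell 722: 722/1012 × $12,928.20 → $9,223.47
Ending inventory (cost pool remaining) = $3,704.73
Check: goods available $12,928.20 = COGS $9,223.47 + ending $3,704.73

COGS = $9,223.47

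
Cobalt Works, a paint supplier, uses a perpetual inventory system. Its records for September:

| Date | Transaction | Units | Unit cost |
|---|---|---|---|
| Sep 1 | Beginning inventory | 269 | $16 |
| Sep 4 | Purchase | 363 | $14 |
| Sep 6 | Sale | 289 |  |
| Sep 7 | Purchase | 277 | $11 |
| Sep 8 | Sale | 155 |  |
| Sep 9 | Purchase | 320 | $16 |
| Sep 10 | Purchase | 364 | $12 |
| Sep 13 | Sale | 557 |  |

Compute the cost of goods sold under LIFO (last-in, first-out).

Sep 6, 289 sold [LIFO — newest first]: 289 @ $14 = $4,046
Sep 8, 155 sold [LIFO — newest first]: 155 @ $11 = $1,705
Sep 13, 557 sold [LIFO — newest first]: 364 @ $12 + 193 @ $16 = $7,456
Total COGS = $4,046 + $1,705 + $7,456 = $13,207
Ending inventory: 269 @ $16 + 74 @ $14 + 122 @ $11 + 127 @ $16 = $8,714

COGS = $13,207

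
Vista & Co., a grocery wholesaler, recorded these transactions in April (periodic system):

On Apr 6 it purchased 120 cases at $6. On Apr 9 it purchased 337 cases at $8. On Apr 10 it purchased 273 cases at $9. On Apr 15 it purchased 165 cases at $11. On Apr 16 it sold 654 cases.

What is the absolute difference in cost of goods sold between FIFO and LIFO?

FIFO COGS: 120 @ $6 + 337 @ $8 + 197 @ $9 = $5,189
LIFO COGS: 165 @ $11 + 273 @ $9 + 216 @ $8 = $6,000
Difference = |$5,189 − $6,000| = $811

$811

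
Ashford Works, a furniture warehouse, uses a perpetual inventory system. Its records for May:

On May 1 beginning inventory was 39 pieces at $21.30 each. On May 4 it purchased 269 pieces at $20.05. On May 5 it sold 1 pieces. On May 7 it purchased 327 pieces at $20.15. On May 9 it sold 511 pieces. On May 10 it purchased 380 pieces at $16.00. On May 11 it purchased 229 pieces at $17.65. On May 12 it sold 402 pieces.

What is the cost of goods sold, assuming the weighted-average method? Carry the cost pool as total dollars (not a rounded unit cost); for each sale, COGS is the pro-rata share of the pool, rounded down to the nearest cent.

COGS = $17,253.01

After May 1: 39 on hand, pool $830.70 (≈ $21.3000 each)
After May 4: 308 on hand, pool $6,224.15 (≈ $20.2083 each)
May 5, sell 1: 1/308 × $6,224.15 → $20.20
After May 7: 634 on hand, pool $12,793.00 (≈ $20.1782 each)
May 9, sell 511: 511/634 × $12,793.00 → $10,311.07
After May 10: 503 on hand, pool $8,561.93 (≈ $17.0217 each)
After May 11: 732 on hand, pool $12,603.78 (≈ $17.2183 each)
May 12, sell 402: 402/732 × $12,603.78 → $6,921.74
Total COGS = $20.20 + $10,311.07 + $6,921.74 = $17,253.01
Ending inventory (cost pool remaining) = $5,682.04
Check: goods available $22,935.05 = COGS $17,253.01 + ending $5,682.04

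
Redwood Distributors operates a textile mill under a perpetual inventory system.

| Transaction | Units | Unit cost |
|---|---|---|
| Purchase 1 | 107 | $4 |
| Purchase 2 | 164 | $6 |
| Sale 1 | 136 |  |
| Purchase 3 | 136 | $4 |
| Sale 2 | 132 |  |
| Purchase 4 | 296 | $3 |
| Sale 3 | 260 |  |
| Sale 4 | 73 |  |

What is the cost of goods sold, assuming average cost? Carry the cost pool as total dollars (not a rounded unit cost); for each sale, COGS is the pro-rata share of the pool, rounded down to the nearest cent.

COGS = $2,485.74

After Purchase 1: 107 on hand, pool $428.00 (≈ $4.0000 each)
After Purchase 2: 271 on hand, pool $1,412.00 (≈ $5.2103 each)
Sale 1, sell 136: 136/271 × $1,412.00 → $708.60
After Purchase 3: 271 on hand, pool $1,247.40 (≈ $4.6030 each)
Sale 2, sell 132: 132/271 × $1,247.40 → $607.58
After Purchase 4: 435 on hand, pool $1,527.82 (≈ $3.5122 each)
Sale 3, sell 260: 260/435 × $1,527.82 → $913.17
Sale 4, sell 73: 73/175 × $614.65 → $256.39
Total COGS = $708.60 + $607.58 + $913.17 + $256.39 = $2,485.74
Ending inventory (cost pool remaining) = $358.26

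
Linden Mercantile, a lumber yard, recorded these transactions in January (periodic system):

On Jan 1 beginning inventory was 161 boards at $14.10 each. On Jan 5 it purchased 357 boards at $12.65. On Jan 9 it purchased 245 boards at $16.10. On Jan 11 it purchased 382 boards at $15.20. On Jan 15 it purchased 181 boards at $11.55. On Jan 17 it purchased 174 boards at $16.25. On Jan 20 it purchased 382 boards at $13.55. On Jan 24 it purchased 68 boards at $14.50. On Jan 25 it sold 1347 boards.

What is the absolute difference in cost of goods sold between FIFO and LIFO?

$493.70

FIFO COGS: 161 @ $14.10 + 357 @ $12.65 + 245 @ $16.10 + 382 @ $15.20 + 181 @ $11.55 + 21 @ $16.25 = $18,968.85
LIFO COGS: 68 @ $14.50 + 382 @ $13.55 + 174 @ $16.25 + 181 @ $11.55 + 382 @ $15.20 + 160 @ $16.10 = $19,462.55
Difference = |$18,968.85 − $19,462.55| = $493.70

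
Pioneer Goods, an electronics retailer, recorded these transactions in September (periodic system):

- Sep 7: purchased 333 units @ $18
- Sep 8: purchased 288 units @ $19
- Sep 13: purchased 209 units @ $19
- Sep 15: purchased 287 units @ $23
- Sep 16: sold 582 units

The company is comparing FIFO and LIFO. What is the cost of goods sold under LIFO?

COGS = $12,206

FIFO COGS: 333 @ $18 + 249 @ $19 = $10,725
LIFO COGS: 287 @ $23 + 209 @ $19 + 86 @ $19 = $12,206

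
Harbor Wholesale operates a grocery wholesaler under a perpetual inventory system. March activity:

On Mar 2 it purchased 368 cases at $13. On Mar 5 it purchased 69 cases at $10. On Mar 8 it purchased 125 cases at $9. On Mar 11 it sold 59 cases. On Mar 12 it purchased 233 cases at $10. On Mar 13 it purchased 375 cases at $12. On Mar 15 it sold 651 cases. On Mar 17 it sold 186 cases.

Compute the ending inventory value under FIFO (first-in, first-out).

Mar 11, 59 sold [FIFO — oldest first]: 59 @ $13 = $767
Mar 15, 651 sold [FIFO — oldest first]: 309 @ $13 + 69 @ $10 + 125 @ $9 + 148 @ $10 = $7,312
Mar 17, 186 sold [FIFO — oldest first]: 85 @ $10 + 101 @ $12 = $2,062
Total COGS = $767 + $7,312 + $2,062 = $10,141
Ending inventory: 274 @ $12 = $3,288
Check: goods available $13,429 = COGS $10,141 + ending $3,288

Ending inventory = $3,288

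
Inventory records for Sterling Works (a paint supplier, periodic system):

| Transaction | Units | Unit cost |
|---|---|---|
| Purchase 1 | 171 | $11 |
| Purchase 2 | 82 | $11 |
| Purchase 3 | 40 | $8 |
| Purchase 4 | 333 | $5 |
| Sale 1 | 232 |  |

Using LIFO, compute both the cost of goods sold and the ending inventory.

Sale 1 (232) [LIFO — newest first]: 232 @ $5 = $1,160
Ending inventory: 171 @ $11 + 82 @ $11 + 40 @ $8 + 101 @ $5 = $3,608

COGS = $1,160; ending inventory = $3,608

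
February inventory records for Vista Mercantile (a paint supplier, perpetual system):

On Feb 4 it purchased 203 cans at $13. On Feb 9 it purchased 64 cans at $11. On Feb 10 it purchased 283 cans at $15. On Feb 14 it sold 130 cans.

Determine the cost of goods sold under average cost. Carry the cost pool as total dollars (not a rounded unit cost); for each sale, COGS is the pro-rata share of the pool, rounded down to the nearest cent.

After Feb 4: 203 on hand, pool $2,639.00 (≈ $13.0000 each)
After Feb 9: 267 on hand, pool $3,343.00 (≈ $12.5206 each)
After Feb 10: 550 on hand, pool $7,588.00 (≈ $13.7964 each)
Feb 14, sell 130: 130/550 × $7,588.00 → $1,793.52
Ending inventory (cost pool remaining) = $5,794.48

COGS = $1,793.52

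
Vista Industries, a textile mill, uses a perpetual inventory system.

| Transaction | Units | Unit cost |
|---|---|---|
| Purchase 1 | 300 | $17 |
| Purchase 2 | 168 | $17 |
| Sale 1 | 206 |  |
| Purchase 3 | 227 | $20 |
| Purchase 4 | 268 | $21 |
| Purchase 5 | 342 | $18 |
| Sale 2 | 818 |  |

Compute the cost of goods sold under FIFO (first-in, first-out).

COGS = $19,222

Sale 1 (206) [FIFO — oldest first]: 206 @ $17 = $3,502
Sale 2 (818) [FIFO — oldest first]: 94 @ $17 + 168 @ $17 + 227 @ $20 + 268 @ $21 + 61 @ $18 = $15,720
Total COGS = $3,502 + $15,720 = $19,222
Ending inventory: 281 @ $18 = $5,058
Check: goods available $24,280 = COGS $19,222 + ending $5,058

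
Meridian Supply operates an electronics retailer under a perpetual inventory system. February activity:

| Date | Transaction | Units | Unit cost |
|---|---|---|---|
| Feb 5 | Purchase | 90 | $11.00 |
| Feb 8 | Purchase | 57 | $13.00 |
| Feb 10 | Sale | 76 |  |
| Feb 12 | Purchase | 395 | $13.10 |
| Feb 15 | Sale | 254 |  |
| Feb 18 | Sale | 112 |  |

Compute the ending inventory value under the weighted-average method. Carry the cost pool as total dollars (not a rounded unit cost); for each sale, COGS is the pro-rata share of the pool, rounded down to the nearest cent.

Ending inventory = $1,289.83

After Feb 5: 90 on hand, pool $990.00 (≈ $11.0000 each)
After Feb 8: 147 on hand, pool $1,731.00 (≈ $11.7755 each)
Feb 10, sell 76: 76/147 × $1,731.00 → $894.93
After Feb 12: 466 on hand, pool $6,010.57 (≈ $12.8982 each)
Feb 15, sell 254: 254/466 × $6,010.57 → $3,276.14
Feb 18, sell 112: 112/212 × $2,734.43 → $1,444.60
Total COGS = $894.93 + $3,276.14 + $1,444.60 = $5,615.67
Ending inventory (cost pool remaining) = $1,289.83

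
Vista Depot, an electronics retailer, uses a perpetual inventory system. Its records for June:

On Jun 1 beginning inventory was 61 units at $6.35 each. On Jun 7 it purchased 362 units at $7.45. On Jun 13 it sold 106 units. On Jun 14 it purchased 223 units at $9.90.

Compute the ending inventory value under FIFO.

Jun 13, 106 sold [FIFO — oldest first]: 61 @ $6.35 + 45 @ $7.45 = $722.60
Ending inventory: 317 @ $7.45 + 223 @ $9.90 = $4,569.35

Ending inventory = $4,569.35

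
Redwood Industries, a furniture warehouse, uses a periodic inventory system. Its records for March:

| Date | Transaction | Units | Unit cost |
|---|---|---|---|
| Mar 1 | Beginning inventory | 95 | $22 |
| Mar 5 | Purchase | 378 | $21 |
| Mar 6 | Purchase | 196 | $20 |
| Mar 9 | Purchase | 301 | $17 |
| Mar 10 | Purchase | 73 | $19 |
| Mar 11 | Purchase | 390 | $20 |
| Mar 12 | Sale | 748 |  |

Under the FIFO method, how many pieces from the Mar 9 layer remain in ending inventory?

222

Mar 12, 748 sold [FIFO — oldest first]: 95 @ $22 + 378 @ $21 + 196 @ $20 + 79 @ $17 = $15,291
Ending inventory: 222 @ $17 + 73 @ $19 + 390 @ $20 = $12,961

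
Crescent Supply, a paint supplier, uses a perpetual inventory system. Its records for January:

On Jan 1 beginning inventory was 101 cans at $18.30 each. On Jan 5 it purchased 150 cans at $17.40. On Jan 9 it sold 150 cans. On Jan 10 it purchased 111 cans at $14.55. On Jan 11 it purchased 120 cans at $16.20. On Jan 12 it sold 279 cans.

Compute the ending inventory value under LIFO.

Jan 9, 150 sold [LIFO — newest first]: 150 @ $17.40 = $2,610.00
Jan 12, 279 sold [LIFO — newest first]: 120 @ $16.20 + 111 @ $14.55 + 48 @ $18.30 = $4,437.45
Total COGS = $2,610.00 + $4,437.45 = $7,047.45
Ending inventory: 53 @ $18.30 = $969.90

Ending inventory = $969.90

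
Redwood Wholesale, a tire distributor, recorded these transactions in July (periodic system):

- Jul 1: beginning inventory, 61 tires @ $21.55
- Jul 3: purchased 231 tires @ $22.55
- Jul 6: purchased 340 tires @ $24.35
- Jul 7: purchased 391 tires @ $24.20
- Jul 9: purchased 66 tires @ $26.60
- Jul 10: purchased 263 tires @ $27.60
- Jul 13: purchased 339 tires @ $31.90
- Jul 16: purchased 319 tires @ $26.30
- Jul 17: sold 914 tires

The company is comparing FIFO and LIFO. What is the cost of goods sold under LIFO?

COGS = $26,269.40

FIFO COGS: 61 @ $21.55 + 231 @ $22.55 + 340 @ $24.35 + 282 @ $24.20 = $21,627.00
LIFO COGS: 319 @ $26.30 + 339 @ $31.90 + 256 @ $27.60 = $26,269.40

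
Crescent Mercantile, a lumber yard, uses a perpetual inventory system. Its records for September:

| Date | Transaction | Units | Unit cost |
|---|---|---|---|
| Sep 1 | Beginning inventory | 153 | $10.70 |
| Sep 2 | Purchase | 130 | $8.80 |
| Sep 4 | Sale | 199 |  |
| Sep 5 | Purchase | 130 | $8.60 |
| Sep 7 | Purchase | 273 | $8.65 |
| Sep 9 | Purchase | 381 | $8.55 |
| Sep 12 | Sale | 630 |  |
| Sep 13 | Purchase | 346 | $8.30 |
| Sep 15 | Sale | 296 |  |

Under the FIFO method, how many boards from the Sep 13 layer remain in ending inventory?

288

Sep 4, 199 sold [FIFO — oldest first]: 153 @ $10.70 + 46 @ $8.80 = $2,041.90
Sep 12, 630 sold [FIFO — oldest first]: 84 @ $8.80 + 130 @ $8.60 + 273 @ $8.65 + 143 @ $8.55 = $5,441.30
Sep 15, 296 sold [FIFO — oldest first]: 238 @ $8.55 + 58 @ $8.30 = $2,516.30
Total COGS = $2,041.90 + $5,441.30 + $2,516.30 = $9,999.50
Ending inventory: 288 @ $8.30 = $2,390.40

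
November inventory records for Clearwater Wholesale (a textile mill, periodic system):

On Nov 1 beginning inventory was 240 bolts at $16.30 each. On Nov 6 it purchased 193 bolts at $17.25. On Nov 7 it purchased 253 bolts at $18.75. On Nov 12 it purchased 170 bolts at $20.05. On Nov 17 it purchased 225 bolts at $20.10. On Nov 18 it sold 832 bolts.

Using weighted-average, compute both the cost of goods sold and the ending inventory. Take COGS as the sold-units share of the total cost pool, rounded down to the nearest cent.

COGS = $15,328.50; ending inventory = $4,587.50

Nov 18, sell 832: 832/1081 × $19,916.00 → $15,328.50
Ending inventory (cost pool remaining) = $4,587.50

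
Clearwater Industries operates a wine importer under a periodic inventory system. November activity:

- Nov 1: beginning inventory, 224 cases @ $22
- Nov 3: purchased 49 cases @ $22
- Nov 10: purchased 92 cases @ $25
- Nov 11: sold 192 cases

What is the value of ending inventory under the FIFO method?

Nov 11, 192 sold [FIFO — oldest first]: 192 @ $22 = $4,224
Ending inventory: 32 @ $22 + 49 @ $22 + 92 @ $25 = $4,082

Ending inventory = $4,082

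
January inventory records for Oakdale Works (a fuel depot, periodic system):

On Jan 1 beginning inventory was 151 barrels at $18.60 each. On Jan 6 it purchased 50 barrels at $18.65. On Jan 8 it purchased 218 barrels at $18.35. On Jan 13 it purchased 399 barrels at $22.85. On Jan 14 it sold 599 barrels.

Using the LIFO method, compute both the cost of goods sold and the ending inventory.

COGS = $12,787.15; ending inventory = $4,071.40

Jan 14, 599 sold [LIFO — newest first]: 399 @ $22.85 + 200 @ $18.35 = $12,787.15
Ending inventory: 151 @ $18.60 + 50 @ $18.65 + 18 @ $18.35 = $4,071.40
Check: goods available $16,858.55 = COGS $12,787.15 + ending $4,071.40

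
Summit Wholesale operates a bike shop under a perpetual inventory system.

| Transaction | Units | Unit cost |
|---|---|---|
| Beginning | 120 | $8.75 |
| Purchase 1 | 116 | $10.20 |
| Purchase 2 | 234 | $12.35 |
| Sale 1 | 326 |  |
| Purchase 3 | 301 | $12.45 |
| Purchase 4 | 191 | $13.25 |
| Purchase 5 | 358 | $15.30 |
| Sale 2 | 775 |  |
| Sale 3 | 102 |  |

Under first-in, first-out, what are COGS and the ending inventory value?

Sale 1 (326) [FIFO — oldest first]: 120 @ $8.75 + 116 @ $10.20 + 90 @ $12.35 = $3,344.70
Sale 2 (775) [FIFO — oldest first]: 144 @ $12.35 + 301 @ $12.45 + 191 @ $13.25 + 139 @ $15.30 = $10,183.30
Sale 3 (102) [FIFO — oldest first]: 102 @ $15.30 = $1,560.60
Total COGS = $3,344.70 + $10,183.30 + $1,560.60 = $15,088.60
Ending inventory: 117 @ $15.30 = $1,790.10
Check: goods available $16,878.70 = COGS $15,088.60 + ending $1,790.10

COGS = $15,088.60; ending inventory = $1,790.10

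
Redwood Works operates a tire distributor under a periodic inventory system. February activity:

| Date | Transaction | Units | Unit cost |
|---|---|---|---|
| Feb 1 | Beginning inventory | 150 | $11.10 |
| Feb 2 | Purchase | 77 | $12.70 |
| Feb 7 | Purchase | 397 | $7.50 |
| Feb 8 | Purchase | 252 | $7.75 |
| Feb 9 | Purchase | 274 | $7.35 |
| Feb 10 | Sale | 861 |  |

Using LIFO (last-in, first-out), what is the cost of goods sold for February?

Feb 10, 861 sold [LIFO — newest first]: 274 @ $7.35 + 252 @ $7.75 + 335 @ $7.50 = $6,479.40
Ending inventory: 150 @ $11.10 + 77 @ $12.70 + 62 @ $7.50 = $3,107.90
Check: goods available $9,587.30 = COGS $6,479.40 + ending $3,107.90

COGS = $6,479.40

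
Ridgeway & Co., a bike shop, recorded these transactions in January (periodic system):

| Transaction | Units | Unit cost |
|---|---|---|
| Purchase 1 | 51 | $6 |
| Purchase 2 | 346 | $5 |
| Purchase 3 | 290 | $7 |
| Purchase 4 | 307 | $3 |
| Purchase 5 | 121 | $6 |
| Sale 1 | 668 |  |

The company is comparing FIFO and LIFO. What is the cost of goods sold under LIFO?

FIFO COGS: 51 @ $6 + 346 @ $5 + 271 @ $7 = $3,933
LIFO COGS: 121 @ $6 + 307 @ $3 + 240 @ $7 = $3,327

COGS = $3,327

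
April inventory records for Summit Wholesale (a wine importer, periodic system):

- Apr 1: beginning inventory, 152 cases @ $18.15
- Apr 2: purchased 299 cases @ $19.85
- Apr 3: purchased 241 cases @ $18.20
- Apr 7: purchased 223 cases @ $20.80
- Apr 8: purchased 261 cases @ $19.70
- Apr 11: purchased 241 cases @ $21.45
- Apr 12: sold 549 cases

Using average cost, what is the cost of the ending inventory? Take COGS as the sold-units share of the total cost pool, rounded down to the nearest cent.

Ending inventory = $17,169.93

Apr 12, sell 549: 549/1417 × $28,029.70 → $10,859.77
Ending inventory (cost pool remaining) = $17,169.93
Check: goods available $28,029.70 = COGS $10,859.77 + ending $17,169.93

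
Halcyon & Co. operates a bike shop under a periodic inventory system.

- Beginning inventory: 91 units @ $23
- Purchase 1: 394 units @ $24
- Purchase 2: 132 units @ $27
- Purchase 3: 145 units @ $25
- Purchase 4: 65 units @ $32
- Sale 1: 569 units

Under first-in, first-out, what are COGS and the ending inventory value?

Sale 1 (569) [FIFO — oldest first]: 91 @ $23 + 394 @ $24 + 84 @ $27 = $13,817
Ending inventory: 48 @ $27 + 145 @ $25 + 65 @ $32 = $7,001
Check: goods available $20,818 = COGS $13,817 + ending $7,001

COGS = $13,817; ending inventory = $7,001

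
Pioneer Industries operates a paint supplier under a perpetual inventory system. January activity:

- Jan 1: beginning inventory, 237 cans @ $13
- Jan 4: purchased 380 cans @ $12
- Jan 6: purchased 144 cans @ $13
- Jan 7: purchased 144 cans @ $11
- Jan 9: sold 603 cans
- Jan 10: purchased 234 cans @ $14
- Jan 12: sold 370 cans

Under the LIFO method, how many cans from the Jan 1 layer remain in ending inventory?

166

Jan 9, 603 sold [LIFO — newest first]: 144 @ $11 + 144 @ $13 + 315 @ $12 = $7,236
Jan 12, 370 sold [LIFO — newest first]: 234 @ $14 + 65 @ $12 + 71 @ $13 = $4,979
Total COGS = $7,236 + $4,979 = $12,215
Ending inventory: 166 @ $13 = $2,158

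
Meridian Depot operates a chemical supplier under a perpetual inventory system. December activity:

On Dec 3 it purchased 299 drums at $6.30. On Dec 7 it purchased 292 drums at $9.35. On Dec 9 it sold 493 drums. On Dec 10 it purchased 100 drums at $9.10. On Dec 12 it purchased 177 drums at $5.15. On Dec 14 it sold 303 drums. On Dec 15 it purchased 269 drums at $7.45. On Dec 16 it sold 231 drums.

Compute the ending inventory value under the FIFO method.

Ending inventory = $819.50

Dec 9, 493 sold [FIFO — oldest first]: 299 @ $6.30 + 194 @ $9.35 = $3,697.60
Dec 14, 303 sold [FIFO — oldest first]: 98 @ $9.35 + 100 @ $9.10 + 105 @ $5.15 = $2,367.05
Dec 16, 231 sold [FIFO — oldest first]: 72 @ $5.15 + 159 @ $7.45 = $1,555.35
Total COGS = $3,697.60 + $2,367.05 + $1,555.35 = $7,620.00
Ending inventory: 110 @ $7.45 = $819.50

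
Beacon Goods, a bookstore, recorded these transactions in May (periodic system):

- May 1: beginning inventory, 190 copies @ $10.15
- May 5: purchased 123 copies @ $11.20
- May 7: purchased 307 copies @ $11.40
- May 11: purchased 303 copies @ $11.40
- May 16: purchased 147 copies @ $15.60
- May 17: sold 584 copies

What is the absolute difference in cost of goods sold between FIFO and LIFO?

$879.50

FIFO COGS: 190 @ $10.15 + 123 @ $11.20 + 271 @ $11.40 = $6,395.50
LIFO COGS: 147 @ $15.60 + 303 @ $11.40 + 134 @ $11.40 = $7,275.00
Difference = |$6,395.50 − $7,275.00| = $879.50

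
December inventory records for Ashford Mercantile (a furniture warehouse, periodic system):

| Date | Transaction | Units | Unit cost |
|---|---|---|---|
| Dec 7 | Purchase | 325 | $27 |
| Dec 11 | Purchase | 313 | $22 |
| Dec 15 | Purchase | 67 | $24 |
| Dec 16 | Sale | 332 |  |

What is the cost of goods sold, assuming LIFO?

Dec 16, 332 sold [LIFO — newest first]: 67 @ $24 + 265 @ $22 = $7,438
Ending inventory: 325 @ $27 + 48 @ $22 = $9,831

COGS = $7,438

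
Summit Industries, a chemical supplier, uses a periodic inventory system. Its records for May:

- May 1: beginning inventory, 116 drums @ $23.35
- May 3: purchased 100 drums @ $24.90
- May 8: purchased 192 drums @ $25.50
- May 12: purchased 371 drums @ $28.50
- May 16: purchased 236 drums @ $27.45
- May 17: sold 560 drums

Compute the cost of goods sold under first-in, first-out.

May 17, 560 sold [FIFO — oldest first]: 116 @ $23.35 + 100 @ $24.90 + 192 @ $25.50 + 152 @ $28.50 = $14,426.60
Ending inventory: 219 @ $28.50 + 236 @ $27.45 = $12,719.70

COGS = $14,426.60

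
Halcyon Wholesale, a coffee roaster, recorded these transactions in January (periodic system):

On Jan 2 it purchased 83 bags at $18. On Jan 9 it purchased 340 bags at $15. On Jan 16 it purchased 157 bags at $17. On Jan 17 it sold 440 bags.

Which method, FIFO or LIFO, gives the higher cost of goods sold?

FIFO COGS: 83 @ $18 + 340 @ $15 + 17 @ $17 = $6,883
LIFO COGS: 157 @ $17 + 283 @ $15 = $6,914

LIFO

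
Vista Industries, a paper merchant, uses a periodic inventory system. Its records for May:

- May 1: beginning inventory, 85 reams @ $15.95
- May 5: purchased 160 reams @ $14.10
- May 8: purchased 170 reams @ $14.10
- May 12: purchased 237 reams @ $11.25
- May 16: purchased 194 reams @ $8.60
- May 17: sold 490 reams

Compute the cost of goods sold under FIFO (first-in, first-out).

May 17, 490 sold [FIFO — oldest first]: 85 @ $15.95 + 160 @ $14.10 + 170 @ $14.10 + 75 @ $11.25 = $6,852.50
Ending inventory: 162 @ $11.25 + 194 @ $8.60 = $3,490.90
Check: goods available $10,343.40 = COGS $6,852.50 + ending $3,490.90

COGS = $6,852.50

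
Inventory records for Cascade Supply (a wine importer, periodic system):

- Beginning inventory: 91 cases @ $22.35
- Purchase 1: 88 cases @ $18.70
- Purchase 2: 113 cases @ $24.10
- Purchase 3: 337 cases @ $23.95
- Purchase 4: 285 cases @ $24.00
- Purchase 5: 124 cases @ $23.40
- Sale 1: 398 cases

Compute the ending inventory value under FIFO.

Ending inventory = $15,274.05

Sale 1 (398) [FIFO — oldest first]: 91 @ $22.35 + 88 @ $18.70 + 113 @ $24.10 + 106 @ $23.95 = $8,941.45
Ending inventory: 231 @ $23.95 + 285 @ $24.00 + 124 @ $23.40 = $15,274.05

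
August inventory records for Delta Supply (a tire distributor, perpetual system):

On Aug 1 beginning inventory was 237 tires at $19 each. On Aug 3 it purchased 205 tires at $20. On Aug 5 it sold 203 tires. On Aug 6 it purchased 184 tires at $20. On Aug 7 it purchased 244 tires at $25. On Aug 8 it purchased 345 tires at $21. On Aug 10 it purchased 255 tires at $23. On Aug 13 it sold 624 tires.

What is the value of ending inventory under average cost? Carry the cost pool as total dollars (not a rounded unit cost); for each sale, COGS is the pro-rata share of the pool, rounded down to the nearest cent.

Ending inventory = $13,977.44

After Aug 1: 237 on hand, pool $4,503.00 (≈ $19.0000 each)
After Aug 3: 442 on hand, pool $8,603.00 (≈ $19.4638 each)
Aug 5, sell 203: 203/442 × $8,603.00 → $3,951.15
After Aug 6: 423 on hand, pool $8,331.85 (≈ $19.6970 each)
After Aug 7: 667 on hand, pool $14,431.85 (≈ $21.6370 each)
After Aug 8: 1012 on hand, pool $21,676.85 (≈ $21.4198 each)
After Aug 10: 1267 on hand, pool $27,541.85 (≈ $21.7378 each)
Aug 13, sell 624: 624/1267 × $27,541.85 → $13,564.41
Total COGS = $3,951.15 + $13,564.41 = $17,515.56
Ending inventory (cost pool remaining) = $13,977.44
Check: goods available $31,493.00 = COGS $17,515.56 + ending $13,977.44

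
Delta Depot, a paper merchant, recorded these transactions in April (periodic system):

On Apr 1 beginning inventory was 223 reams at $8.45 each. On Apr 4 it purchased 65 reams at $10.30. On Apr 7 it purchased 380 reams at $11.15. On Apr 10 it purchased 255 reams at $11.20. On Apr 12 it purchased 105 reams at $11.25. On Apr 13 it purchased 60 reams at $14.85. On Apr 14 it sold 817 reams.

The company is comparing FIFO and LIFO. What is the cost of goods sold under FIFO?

COGS = $8,459.65

FIFO COGS: 223 @ $8.45 + 65 @ $10.30 + 380 @ $11.15 + 149 @ $11.20 = $8,459.65
LIFO COGS: 60 @ $14.85 + 105 @ $11.25 + 255 @ $11.20 + 380 @ $11.15 + 17 @ $10.30 = $9,340.35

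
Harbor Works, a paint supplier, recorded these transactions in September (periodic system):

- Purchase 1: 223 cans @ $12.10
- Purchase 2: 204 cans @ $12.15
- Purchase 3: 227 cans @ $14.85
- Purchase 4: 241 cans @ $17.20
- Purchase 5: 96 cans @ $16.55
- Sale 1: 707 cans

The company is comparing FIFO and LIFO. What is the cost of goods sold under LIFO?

COGS = $10,842.40

FIFO COGS: 223 @ $12.10 + 204 @ $12.15 + 227 @ $14.85 + 53 @ $17.20 = $9,459.45
LIFO COGS: 96 @ $16.55 + 241 @ $17.20 + 227 @ $14.85 + 143 @ $12.15 = $10,842.40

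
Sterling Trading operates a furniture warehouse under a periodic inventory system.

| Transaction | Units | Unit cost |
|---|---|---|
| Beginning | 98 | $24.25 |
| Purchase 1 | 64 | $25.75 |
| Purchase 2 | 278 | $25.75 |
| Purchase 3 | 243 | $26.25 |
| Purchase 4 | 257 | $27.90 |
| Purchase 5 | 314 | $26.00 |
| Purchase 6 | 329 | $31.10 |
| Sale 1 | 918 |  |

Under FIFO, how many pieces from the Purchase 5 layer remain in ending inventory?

314

Sale 1 (918) [FIFO — oldest first]: 98 @ $24.25 + 64 @ $25.75 + 278 @ $25.75 + 243 @ $26.25 + 235 @ $27.90 = $24,118.25
Ending inventory: 22 @ $27.90 + 314 @ $26.00 + 329 @ $31.10 = $19,009.70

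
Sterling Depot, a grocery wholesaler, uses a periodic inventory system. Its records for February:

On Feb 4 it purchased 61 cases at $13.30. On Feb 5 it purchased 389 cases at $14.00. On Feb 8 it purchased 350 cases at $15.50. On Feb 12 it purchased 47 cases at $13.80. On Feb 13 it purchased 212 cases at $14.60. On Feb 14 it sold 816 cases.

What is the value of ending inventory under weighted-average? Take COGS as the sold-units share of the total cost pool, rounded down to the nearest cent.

Feb 14, sell 816: 816/1059 × $15,426.10 → $11,886.40
Ending inventory (cost pool remaining) = $3,539.70
Check: goods available $15,426.10 = COGS $11,886.40 + ending $3,539.70

Ending inventory = $3,539.70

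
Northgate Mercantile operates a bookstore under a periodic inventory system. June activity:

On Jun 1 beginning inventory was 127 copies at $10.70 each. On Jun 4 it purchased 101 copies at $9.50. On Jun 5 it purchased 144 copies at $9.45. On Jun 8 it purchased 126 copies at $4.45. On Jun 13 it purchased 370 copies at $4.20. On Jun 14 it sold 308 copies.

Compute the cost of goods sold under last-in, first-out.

Jun 14, 308 sold [LIFO — newest first]: 308 @ $4.20 = $1,293.60
Ending inventory: 127 @ $10.70 + 101 @ $9.50 + 144 @ $9.45 + 126 @ $4.45 + 62 @ $4.20 = $4,500.30

COGS = $1,293.60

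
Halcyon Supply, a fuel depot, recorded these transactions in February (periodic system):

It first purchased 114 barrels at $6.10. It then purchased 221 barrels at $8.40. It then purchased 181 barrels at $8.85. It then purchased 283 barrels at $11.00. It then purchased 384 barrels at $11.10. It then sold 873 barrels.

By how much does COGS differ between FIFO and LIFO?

$1,099.20

FIFO COGS: 114 @ $6.10 + 221 @ $8.40 + 181 @ $8.85 + 283 @ $11.00 + 74 @ $11.10 = $8,088.05
LIFO COGS: 384 @ $11.10 + 283 @ $11.00 + 181 @ $8.85 + 25 @ $8.40 = $9,187.25
Difference = |$8,088.05 − $9,187.25| = $1,099.20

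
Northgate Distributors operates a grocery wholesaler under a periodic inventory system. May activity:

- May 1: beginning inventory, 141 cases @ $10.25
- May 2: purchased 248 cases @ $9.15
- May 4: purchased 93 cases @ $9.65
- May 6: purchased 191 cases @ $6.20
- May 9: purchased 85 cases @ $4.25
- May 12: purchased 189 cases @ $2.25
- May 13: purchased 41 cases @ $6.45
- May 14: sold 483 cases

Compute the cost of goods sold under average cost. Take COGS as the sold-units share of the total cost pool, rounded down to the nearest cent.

May 14, sell 483: 483/988 × $6,847.05 → $3,347.29
Ending inventory (cost pool remaining) = $3,499.76

COGS = $3,347.29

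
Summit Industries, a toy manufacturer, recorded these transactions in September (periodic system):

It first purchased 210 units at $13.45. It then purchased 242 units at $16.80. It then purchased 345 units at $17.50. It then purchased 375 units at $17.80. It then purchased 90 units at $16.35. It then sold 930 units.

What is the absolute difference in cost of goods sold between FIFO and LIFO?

$905.00

FIFO COGS: 210 @ $13.45 + 242 @ $16.80 + 345 @ $17.50 + 133 @ $17.80 = $15,295.00
LIFO COGS: 90 @ $16.35 + 375 @ $17.80 + 345 @ $17.50 + 120 @ $16.80 = $16,200.00
Difference = |$15,295.00 − $16,200.00| = $905.00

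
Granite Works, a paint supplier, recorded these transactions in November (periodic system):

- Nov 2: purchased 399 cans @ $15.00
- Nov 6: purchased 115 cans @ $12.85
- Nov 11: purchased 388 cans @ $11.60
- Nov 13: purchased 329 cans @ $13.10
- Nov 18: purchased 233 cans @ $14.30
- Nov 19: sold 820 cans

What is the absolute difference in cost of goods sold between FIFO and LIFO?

$377.75

FIFO COGS: 399 @ $15.00 + 115 @ $12.85 + 306 @ $11.60 = $11,012.35
LIFO COGS: 233 @ $14.30 + 329 @ $13.10 + 258 @ $11.60 = $10,634.60
Difference = |$11,012.35 − $10,634.60| = $377.75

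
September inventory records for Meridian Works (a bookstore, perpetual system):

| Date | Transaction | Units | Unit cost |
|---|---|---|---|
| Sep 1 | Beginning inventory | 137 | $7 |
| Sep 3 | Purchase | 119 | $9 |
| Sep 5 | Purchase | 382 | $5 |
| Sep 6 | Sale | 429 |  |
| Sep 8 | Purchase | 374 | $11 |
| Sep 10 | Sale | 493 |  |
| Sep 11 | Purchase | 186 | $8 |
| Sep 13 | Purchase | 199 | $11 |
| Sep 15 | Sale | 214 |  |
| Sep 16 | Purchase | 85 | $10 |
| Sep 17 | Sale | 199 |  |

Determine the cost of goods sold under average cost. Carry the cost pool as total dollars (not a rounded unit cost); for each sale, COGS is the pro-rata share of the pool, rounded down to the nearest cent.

COGS = $11,166.71

After Sep 1: 137 on hand, pool $959.00 (≈ $7.0000 each)
After Sep 3: 256 on hand, pool $2,030.00 (≈ $7.9297 each)
After Sep 5: 638 on hand, pool $3,940.00 (≈ $6.1755 each)
Sep 6, sell 429: 429/638 × $3,940.00 → $2,649.31
After Sep 8: 583 on hand, pool $5,404.69 (≈ $9.2705 each)
Sep 10, sell 493: 493/583 × $5,404.69 → $4,570.34
After Sep 11: 276 on hand, pool $2,322.35 (≈ $8.4143 each)
After Sep 13: 475 on hand, pool $4,511.35 (≈ $9.4976 each)
Sep 15, sell 214: 214/475 × $4,511.35 → $2,032.48
After Sep 16: 346 on hand, pool $3,328.87 (≈ $9.6210 each)
Sep 17, sell 199: 199/346 × $3,328.87 → $1,914.58
Total COGS = $2,649.31 + $4,570.34 + $2,032.48 + $1,914.58 = $11,166.71
Ending inventory (cost pool remaining) = $1,414.29
Check: goods available $12,581.00 = COGS $11,166.71 + ending $1,414.29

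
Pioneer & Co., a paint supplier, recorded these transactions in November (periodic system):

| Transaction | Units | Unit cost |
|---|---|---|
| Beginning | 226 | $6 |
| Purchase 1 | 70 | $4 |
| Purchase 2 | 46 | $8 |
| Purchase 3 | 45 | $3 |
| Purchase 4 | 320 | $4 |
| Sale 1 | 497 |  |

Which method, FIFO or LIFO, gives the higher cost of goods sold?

FIFO COGS: 226 @ $6 + 70 @ $4 + 46 @ $8 + 45 @ $3 + 110 @ $4 = $2,579
LIFO COGS: 320 @ $4 + 45 @ $3 + 46 @ $8 + 70 @ $4 + 16 @ $6 = $2,159

FIFO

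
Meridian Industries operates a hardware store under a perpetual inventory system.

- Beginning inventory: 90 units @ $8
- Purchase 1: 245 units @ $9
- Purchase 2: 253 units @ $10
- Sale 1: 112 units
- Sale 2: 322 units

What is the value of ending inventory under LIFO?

Sale 1 (112) [LIFO — newest first]: 112 @ $10 = $1,120
Sale 2 (322) [LIFO — newest first]: 141 @ $10 + 181 @ $9 = $3,039
Total COGS = $1,120 + $3,039 = $4,159
Ending inventory: 90 @ $8 + 64 @ $9 = $1,296
Check: goods available $5,455 = COGS $4,159 + ending $1,296

Ending inventory = $1,296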